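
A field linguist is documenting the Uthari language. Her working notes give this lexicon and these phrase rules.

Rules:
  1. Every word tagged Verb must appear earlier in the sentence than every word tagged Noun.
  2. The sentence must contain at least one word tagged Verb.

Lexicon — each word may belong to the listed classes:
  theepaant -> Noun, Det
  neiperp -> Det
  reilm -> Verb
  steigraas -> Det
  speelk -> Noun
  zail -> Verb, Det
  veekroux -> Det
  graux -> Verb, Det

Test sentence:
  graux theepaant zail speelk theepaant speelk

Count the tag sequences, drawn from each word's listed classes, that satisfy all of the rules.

8

Candidates per position — 1:graux {Verb,Det}; 2:theepaant {Noun,Det}; 3:zail {Verb,Det}; 4:speelk {Noun}; 5:theepaant {Noun,Det}; 6:speelk {Noun}.
There are 16 candidate sequences in total.
Checking each against the rules leaves 8 sequences.
Count = 8.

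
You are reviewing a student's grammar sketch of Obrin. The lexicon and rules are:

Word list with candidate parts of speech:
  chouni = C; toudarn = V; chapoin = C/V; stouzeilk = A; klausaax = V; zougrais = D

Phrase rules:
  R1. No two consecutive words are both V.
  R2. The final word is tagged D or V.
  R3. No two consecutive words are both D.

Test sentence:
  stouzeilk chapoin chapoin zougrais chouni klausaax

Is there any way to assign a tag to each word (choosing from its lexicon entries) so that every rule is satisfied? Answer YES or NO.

YES

Candidates per position — 1:stouzeilk {A}; 2:chapoin {C,V}; 3:chapoin {C,V}; 4:zougrais {D}; 5:chouni {C}; 6:klausaax {V}.
One satisfying assignment: A V C D C V.
Check: rule 1 ok; rule 2 ok; rule 3 ok.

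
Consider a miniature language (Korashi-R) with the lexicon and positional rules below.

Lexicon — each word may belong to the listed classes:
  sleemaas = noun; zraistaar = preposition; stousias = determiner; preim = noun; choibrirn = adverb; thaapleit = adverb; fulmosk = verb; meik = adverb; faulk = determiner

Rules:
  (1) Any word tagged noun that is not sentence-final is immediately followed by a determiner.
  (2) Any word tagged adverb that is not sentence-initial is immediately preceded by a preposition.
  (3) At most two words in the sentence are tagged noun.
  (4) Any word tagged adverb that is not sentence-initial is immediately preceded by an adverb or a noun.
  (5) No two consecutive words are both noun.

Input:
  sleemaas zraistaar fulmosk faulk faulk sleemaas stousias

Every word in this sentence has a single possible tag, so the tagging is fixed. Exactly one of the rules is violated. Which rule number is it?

Fixed tagging: noun preposition verb determiner determiner noun determiner.
Rule check: R1 ✗, R2 ✓, R3 ✓, R4 ✓, R5 ✓.
Only rule 1 fails.

1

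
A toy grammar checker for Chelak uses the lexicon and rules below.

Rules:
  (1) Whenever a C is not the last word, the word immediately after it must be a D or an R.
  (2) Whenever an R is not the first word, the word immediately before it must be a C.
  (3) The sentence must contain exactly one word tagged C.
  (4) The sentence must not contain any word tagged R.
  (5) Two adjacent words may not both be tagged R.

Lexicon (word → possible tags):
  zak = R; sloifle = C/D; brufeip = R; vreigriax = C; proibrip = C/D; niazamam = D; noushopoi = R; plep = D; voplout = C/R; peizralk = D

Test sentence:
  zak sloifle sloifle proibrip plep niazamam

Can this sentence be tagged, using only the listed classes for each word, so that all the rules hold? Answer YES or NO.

Candidates per position — 1:zak {R}; 2:sloifle {C,D}; 3:sloifle {C,D}; 4:proibrip {C,D}; 5:plep {D}; 6:niazamam {D}.
Rule 4 cannot be satisfied by any choice of tags from the lexicon.
So there is no consistent tagging.

NO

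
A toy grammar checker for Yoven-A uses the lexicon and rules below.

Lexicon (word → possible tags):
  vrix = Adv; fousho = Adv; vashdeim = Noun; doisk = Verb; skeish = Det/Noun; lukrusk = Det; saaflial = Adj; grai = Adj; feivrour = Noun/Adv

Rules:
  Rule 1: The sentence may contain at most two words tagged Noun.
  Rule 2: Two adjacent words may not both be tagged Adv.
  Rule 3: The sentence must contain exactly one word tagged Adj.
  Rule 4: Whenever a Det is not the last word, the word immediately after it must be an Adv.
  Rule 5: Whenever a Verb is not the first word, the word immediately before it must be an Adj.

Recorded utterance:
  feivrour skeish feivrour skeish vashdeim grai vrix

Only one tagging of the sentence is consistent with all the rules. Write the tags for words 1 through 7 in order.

Adv Det Adv Noun Noun Adj Adv

Candidates per position — 1:feivrour {Noun,Adv}; 2:skeish {Det,Noun}; 3:feivrour {Noun,Adv}; 4:skeish {Det,Noun}; 5:vashdeim {Noun}; 6:grai {Adj}; 7:vrix {Adv}.
Word 4 cannot be Det — rule 4 would then fail for every completion. It is Noun.
Word 1 cannot be Noun — rule 1 would then fail for every completion. It is Adv.
Word 2 cannot be Noun — rule 1 would then fail for every completion. It is Det.
Word 3 cannot be Noun — rule 1 would then fail for every completion. It is Adv.
The unique satisfying tagging is: Adv Det Adv Noun Noun Adj Adv.
Checking: rule 1 ✓; rule 2 ✓; rule 3 ✓; rule 4 ✓; rule 5 ✓.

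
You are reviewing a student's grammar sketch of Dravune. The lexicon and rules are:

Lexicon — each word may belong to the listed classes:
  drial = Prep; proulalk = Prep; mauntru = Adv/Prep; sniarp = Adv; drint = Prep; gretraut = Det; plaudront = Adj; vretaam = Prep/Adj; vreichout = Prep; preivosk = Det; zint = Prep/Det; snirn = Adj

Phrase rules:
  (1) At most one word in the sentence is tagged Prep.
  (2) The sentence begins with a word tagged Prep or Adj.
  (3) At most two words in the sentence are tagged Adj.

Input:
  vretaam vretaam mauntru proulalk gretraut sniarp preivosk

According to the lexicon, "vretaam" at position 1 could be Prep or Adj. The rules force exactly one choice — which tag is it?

Adj

Candidates per position — 1:vretaam {Prep,Adj}; 2:vretaam {Prep,Adj}; 3:mauntru {Adv,Prep}; 4:proulalk {Prep}; 5:gretraut {Det}; 6:sniarp {Adv}; 7:preivosk {Det}.
Position 1: tagging it Prep would leave rule 1 unsatisfiable, so it must be Adj.
Position 2: tagging it Prep would leave rule 1 unsatisfiable, so it must be Adj.
Position 3: tagging it Prep would leave rule 1 unsatisfiable, so it must be Adv.
That leaves exactly one tagging: Adj Adj Adv Prep Det Adv Det.
Check: rule 1 holds; rule 2 holds; rule 3 holds.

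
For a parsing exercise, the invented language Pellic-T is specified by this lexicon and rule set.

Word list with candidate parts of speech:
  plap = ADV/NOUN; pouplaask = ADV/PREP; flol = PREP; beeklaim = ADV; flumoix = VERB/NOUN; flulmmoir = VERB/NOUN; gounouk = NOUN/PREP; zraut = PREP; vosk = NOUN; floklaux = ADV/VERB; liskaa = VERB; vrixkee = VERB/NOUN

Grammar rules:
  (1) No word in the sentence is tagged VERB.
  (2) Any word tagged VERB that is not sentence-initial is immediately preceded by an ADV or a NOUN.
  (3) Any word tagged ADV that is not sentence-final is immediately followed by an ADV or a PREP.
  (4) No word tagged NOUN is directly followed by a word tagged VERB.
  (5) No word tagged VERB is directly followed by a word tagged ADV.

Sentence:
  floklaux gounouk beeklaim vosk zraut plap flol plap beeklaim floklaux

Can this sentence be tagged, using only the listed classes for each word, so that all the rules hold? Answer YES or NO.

Candidates per position — 1:floklaux {ADV,VERB}; 2:gounouk {NOUN,PREP}; 3:beeklaim {ADV}; 4:vosk {NOUN}; 5:zraut {PREP}; 6:plap {ADV,NOUN}; 7:flol {PREP}; 8:plap {ADV,NOUN}; 9:beeklaim {ADV}; 10:floklaux {ADV,VERB}.
Rule 3 cannot be satisfied by any choice of tags from the lexicon.
So there is no consistent tagging.

NO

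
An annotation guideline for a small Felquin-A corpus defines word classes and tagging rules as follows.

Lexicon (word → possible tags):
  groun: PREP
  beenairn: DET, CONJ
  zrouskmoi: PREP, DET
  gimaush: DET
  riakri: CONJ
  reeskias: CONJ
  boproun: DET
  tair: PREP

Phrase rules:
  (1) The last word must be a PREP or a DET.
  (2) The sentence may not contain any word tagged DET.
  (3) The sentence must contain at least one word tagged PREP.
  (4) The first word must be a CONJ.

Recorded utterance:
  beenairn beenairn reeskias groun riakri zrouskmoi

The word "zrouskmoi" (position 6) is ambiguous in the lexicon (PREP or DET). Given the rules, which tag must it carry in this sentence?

Candidates per position — 1:beenairn {DET,CONJ}; 2:beenairn {DET,CONJ}; 3:reeskias {CONJ}; 4:groun {PREP}; 5:riakri {CONJ}; 6:zrouskmoi {PREP,DET}.
Position 1: DET is ruled out by rule 2; that leaves CONJ.
Position 2: DET is ruled out by rule 2; that leaves CONJ.
Position 6: DET is ruled out by rule 2; that leaves PREP.
The unique satisfying tagging is: CONJ CONJ CONJ PREP CONJ PREP.
Check: rule 1 satisfied; rule 2 satisfied; rule 3 satisfied; rule 4 satisfied.

PREP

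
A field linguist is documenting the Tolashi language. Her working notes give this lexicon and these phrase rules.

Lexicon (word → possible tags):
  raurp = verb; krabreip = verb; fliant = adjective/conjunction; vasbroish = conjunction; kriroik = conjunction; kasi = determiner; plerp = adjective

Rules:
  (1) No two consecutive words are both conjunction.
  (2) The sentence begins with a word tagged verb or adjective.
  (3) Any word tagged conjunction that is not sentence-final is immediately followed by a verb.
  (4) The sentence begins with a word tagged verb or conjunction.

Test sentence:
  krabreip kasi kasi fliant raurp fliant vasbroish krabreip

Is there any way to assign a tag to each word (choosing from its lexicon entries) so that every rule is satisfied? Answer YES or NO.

YES

Candidates per position — 1:krabreip {verb}; 2:kasi {determiner}; 3:kasi {determiner}; 4:fliant {adjective,conjunction}; 5:raurp {verb}; 6:fliant {adjective,conjunction}; 7:vasbroish {conjunction}; 8:krabreip {verb}.
One satisfying assignment: verb determiner determiner conjunction verb adjective conjunction verb.
Rule-by-rule: rule 1 holds; rule 2 holds; rule 3 holds; rule 4 holds.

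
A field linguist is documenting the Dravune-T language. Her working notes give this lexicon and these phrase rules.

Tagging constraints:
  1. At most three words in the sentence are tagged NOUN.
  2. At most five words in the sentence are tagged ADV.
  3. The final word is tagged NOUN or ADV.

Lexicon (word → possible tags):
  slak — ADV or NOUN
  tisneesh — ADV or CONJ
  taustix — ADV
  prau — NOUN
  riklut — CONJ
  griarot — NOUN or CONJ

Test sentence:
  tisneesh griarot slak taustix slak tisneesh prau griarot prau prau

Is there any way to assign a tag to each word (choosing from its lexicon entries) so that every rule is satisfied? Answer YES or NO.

Candidates per position — 1:tisneesh {ADV,CONJ}; 2:griarot {NOUN,CONJ}; 3:slak {ADV,NOUN}; 4:taustix {ADV}; 5:slak {ADV,NOUN}; 6:tisneesh {ADV,CONJ}; 7:prau {NOUN}; 8:griarot {NOUN,CONJ}; 9:prau {NOUN}; 10:prau {NOUN}.
One satisfying assignment: CONJ CONJ ADV ADV ADV ADV NOUN CONJ NOUN NOUN.
Verifying each rule — rule 1 satisfied; rule 2 satisfied; rule 3 satisfied.

YES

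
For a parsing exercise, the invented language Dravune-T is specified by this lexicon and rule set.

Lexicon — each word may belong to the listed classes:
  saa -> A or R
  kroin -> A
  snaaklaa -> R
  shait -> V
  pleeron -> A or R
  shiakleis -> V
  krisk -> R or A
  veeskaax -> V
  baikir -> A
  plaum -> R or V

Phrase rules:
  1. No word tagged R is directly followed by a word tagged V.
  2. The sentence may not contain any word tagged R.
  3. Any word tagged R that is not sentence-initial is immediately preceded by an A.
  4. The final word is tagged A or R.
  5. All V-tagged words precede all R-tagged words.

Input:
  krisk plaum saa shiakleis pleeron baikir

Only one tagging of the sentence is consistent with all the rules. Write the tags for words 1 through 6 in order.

Candidates per position — 1:krisk {R,A}; 2:plaum {R,V}; 3:saa {A,R}; 4:shiakleis {V}; 5:pleeron {A,R}; 6:baikir {A}.
At position 1, choosing R makes rule 2 impossible to satisfy; hence A.
At position 2, choosing R makes rule 2 impossible to satisfy; hence V.
At position 3, choosing R makes rule 1 impossible to satisfy; hence A.
At position 5, choosing R makes rule 2 impossible to satisfy; hence A.
So the tagging must be: A V A V A A.
Verifying each rule — rule 1 satisfied; rule 2 satisfied; rule 3 satisfied; rule 4 satisfied; rule 5 satisfied.

A V A V A A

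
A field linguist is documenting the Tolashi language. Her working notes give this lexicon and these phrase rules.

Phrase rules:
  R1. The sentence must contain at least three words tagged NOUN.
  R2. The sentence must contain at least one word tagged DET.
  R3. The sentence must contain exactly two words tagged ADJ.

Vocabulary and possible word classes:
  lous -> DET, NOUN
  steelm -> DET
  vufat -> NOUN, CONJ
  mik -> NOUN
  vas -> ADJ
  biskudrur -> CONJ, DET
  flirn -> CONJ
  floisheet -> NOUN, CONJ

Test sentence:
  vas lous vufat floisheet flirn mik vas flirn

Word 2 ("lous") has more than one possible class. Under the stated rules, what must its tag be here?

DET

Candidates per position — 1:vas {ADJ}; 2:lous {DET,NOUN}; 3:vufat {NOUN,CONJ}; 4:floisheet {NOUN,CONJ}; 5:flirn {CONJ}; 6:mik {NOUN}; 7:vas {ADJ}; 8:flirn {CONJ}.
At position 2, choosing NOUN makes rule 2 impossible to satisfy; hence DET.
At position 3, choosing CONJ makes rule 1 impossible to satisfy; hence NOUN.
At position 4, choosing CONJ makes rule 1 impossible to satisfy; hence NOUN.
So the tagging must be: ADJ DET NOUN NOUN CONJ NOUN ADJ CONJ.
Verifying each rule — rule 1 holds; rule 2 holds; rule 3 holds.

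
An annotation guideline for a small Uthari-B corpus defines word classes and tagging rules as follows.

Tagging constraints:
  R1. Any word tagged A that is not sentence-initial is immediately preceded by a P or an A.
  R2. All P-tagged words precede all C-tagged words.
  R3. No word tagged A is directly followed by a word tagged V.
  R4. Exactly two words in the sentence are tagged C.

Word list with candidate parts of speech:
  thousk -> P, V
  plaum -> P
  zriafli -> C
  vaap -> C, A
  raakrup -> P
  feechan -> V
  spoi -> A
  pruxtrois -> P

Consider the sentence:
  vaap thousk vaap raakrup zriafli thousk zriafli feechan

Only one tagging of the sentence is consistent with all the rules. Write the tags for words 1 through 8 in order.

Candidates per position — 1:vaap {C,A}; 2:thousk {P,V}; 3:vaap {C,A}; 4:raakrup {P}; 5:zriafli {C}; 6:thousk {P,V}; 7:zriafli {C}; 8:feechan {V}.
Position 1: tagging it C would leave rule 2 unsatisfiable, so it must be A.
Position 2: tagging it V would leave rule 3 unsatisfiable, so it must be P.
Position 3: tagging it C would leave rule 2 unsatisfiable, so it must be A.
Position 6: tagging it P would leave rule 2 unsatisfiable, so it must be V.
That leaves exactly one tagging: A P A P C V C V.
Verifying each rule — rule 1 ok; rule 2 ok; rule 3 ok; rule 4 ok.

A P A P C V C V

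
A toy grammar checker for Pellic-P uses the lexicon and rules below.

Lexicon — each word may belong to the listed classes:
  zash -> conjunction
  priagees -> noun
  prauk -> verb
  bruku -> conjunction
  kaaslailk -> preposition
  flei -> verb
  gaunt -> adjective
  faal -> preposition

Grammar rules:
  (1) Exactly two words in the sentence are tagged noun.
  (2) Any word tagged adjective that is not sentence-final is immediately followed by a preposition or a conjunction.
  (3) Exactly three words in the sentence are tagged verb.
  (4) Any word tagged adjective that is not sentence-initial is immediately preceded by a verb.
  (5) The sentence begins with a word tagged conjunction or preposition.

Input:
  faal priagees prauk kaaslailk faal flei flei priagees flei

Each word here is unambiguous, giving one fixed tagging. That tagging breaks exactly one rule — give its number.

3

Fixed tagging: preposition noun verb preposition preposition verb verb noun verb.
Rule check: R1 ✓, R2 ✓, R3 ✗, R4 ✓, R5 ✓.
Only rule 3 fails.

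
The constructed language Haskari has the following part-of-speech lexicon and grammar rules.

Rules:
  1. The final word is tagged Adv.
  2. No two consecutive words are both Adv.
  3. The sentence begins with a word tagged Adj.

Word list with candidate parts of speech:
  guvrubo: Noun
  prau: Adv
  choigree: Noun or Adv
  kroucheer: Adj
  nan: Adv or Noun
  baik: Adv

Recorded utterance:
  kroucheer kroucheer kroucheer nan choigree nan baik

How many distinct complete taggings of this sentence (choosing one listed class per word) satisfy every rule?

3

Candidates per position — 1:kroucheer {Adj}; 2:kroucheer {Adj}; 3:kroucheer {Adj}; 4:nan {Adv,Noun}; 5:choigree {Noun,Adv}; 6:nan {Adv,Noun}; 7:baik {Adv}.
There are 8 candidate sequences in total.
The sequences that satisfy every rule: Adj Adj Adj Adv Noun Noun Adv; Adj Adj Adj Noun Noun Noun Adv; Adj Adj Adj Noun Adv Noun Adv.
Count = 3.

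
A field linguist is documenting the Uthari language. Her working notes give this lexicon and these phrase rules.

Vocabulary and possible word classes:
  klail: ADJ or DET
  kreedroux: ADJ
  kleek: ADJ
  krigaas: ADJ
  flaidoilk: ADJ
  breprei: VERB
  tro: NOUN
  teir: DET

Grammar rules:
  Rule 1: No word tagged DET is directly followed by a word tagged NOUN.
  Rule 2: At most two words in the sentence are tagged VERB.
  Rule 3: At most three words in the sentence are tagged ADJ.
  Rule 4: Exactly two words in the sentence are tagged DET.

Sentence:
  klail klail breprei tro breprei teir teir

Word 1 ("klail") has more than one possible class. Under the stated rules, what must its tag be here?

ADJ

Candidates per position — 1:klail {ADJ,DET}; 2:klail {ADJ,DET}; 3:breprei {VERB}; 4:tro {NOUN}; 5:breprei {VERB}; 6:teir {DET}; 7:teir {DET}.
Position 1: DET is ruled out by rule 4; that leaves ADJ.
Position 2: DET is ruled out by rule 4; that leaves ADJ.
So the tagging must be: ADJ ADJ VERB NOUN VERB DET DET.
Verifying each rule — rule 1 satisfied; rule 2 satisfied; rule 3 satisfied; rule 4 satisfied.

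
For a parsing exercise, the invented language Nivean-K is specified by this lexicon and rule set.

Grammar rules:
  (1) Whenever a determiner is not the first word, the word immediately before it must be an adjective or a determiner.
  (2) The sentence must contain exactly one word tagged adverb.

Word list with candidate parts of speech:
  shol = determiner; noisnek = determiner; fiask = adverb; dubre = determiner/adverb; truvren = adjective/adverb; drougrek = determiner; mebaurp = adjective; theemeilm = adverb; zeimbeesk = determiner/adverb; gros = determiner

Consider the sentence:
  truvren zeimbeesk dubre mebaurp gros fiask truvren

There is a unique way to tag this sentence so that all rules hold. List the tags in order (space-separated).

Candidates per position — 1:truvren {adjective,adverb}; 2:zeimbeesk {determiner,adverb}; 3:dubre {determiner,adverb}; 4:mebaurp {adjective}; 5:gros {determiner}; 6:fiask {adverb}; 7:truvren {adjective,adverb}.
At position 1, choosing adverb makes rule 2 impossible to satisfy; hence adjective.
At position 2, choosing adverb makes rule 2 impossible to satisfy; hence determiner.
At position 3, choosing adverb makes rule 2 impossible to satisfy; hence determiner.
At position 7, choosing adverb makes rule 2 impossible to satisfy; hence adjective.
The only consistent sequence is: adjective determiner determiner adjective determiner adverb adjective.
Check: rule 1 satisfied; rule 2 satisfied.

adjective determiner determiner adjective determiner adverb adjective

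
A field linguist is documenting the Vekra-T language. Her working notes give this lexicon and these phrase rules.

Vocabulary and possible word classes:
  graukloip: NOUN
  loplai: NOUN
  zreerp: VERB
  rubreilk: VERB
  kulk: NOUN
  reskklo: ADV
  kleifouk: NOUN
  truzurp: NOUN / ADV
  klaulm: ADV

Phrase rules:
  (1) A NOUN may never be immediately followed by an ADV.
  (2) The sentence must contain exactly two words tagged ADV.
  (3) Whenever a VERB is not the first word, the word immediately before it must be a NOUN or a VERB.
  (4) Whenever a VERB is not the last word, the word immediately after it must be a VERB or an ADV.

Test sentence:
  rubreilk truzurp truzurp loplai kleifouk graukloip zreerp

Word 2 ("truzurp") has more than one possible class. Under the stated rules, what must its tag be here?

ADV

Candidates per position — 1:rubreilk {VERB}; 2:truzurp {NOUN,ADV}; 3:truzurp {NOUN,ADV}; 4:loplai {NOUN}; 5:kleifouk {NOUN}; 6:graukloip {NOUN}; 7:zreerp {VERB}.
Position 2: NOUN is ruled out by rule 2; that leaves ADV.
Position 3: NOUN is ruled out by rule 2; that leaves ADV.
So the tagging must be: VERB ADV ADV NOUN NOUN NOUN VERB.
Rule-by-rule: rule 1 ✓; rule 2 ✓; rule 3 ✓; rule 4 ✓.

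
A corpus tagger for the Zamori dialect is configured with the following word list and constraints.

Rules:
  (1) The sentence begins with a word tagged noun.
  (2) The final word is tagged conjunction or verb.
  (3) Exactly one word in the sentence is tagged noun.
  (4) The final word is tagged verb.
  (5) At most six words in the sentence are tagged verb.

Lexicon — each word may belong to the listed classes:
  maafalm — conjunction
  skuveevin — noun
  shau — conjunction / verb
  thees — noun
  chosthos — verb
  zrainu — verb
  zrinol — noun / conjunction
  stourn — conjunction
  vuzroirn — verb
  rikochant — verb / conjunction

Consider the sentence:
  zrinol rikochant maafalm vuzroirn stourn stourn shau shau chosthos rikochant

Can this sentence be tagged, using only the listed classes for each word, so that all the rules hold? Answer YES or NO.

Candidates per position — 1:zrinol {noun,conjunction}; 2:rikochant {verb,conjunction}; 3:maafalm {conjunction}; 4:vuzroirn {verb}; 5:stourn {conjunction}; 6:stourn {conjunction}; 7:shau {conjunction,verb}; 8:shau {conjunction,verb}; 9:chosthos {verb}; 10:rikochant {verb,conjunction}.
One satisfying assignment: noun verb conjunction verb conjunction conjunction verb verb verb verb.
Check: rule 1 ok; rule 2 ok; rule 3 ok; rule 4 ok; rule 5 ok.

YES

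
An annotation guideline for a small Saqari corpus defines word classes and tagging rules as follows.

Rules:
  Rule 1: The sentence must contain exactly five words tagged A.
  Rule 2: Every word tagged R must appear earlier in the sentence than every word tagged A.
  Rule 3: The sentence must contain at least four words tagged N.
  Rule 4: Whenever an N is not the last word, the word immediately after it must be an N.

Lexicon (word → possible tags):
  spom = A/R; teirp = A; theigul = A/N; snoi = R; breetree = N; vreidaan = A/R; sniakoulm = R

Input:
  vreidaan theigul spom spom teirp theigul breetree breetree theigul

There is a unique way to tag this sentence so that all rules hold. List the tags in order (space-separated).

A A A A A N N N N

Candidates per position — 1:vreidaan {A,R}; 2:theigul {A,N}; 3:spom {A,R}; 4:spom {A,R}; 5:teirp {A}; 6:theigul {A,N}; 7:breetree {N}; 8:breetree {N}; 9:theigul {A,N}.
Position 2: tagging it N would leave rule 4 unsatisfiable, so it must be A.
Position 3: tagging it R would leave rule 2 unsatisfiable, so it must be A.
Position 4: tagging it R would leave rule 2 unsatisfiable, so it must be A.
Position 6: tagging it A would leave rule 3 unsatisfiable, so it must be N.
Position 9: tagging it A would leave rule 3 unsatisfiable, so it must be N.
Position 1: tagging it R would leave rule 1 unsatisfiable, so it must be A.
The only consistent sequence is: A A A A A N N N N.
Verifying each rule — rule 1 holds; rule 2 holds; rule 3 holds; rule 4 holds.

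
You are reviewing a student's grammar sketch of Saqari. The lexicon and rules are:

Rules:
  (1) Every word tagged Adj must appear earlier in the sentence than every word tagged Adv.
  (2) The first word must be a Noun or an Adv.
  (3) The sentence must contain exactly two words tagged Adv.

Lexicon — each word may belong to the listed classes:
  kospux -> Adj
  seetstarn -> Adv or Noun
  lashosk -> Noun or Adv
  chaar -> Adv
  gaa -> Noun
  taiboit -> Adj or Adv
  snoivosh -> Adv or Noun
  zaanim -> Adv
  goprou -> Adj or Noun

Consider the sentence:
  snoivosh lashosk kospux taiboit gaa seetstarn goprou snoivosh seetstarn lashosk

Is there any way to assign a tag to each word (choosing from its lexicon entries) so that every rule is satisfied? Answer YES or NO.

YES

Candidates per position — 1:snoivosh {Adv,Noun}; 2:lashosk {Noun,Adv}; 3:kospux {Adj}; 4:taiboit {Adj,Adv}; 5:gaa {Noun}; 6:seetstarn {Adv,Noun}; 7:goprou {Adj,Noun}; 8:snoivosh {Adv,Noun}; 9:seetstarn {Adv,Noun}; 10:lashosk {Noun,Adv}.
One satisfying assignment: Noun Noun Adj Adj Noun Noun Adj Adv Adv Noun.
Check: rule 1 satisfied; rule 2 satisfied; rule 3 satisfied.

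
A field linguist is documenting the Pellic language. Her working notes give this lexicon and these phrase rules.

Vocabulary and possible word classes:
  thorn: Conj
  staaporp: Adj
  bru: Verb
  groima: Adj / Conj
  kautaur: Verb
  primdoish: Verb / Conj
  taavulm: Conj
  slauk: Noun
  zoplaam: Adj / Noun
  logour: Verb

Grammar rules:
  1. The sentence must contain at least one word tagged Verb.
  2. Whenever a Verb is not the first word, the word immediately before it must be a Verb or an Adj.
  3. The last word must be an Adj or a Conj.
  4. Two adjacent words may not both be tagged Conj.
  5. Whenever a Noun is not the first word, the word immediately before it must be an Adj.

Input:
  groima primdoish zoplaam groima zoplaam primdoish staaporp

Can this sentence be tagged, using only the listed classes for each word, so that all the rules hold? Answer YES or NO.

Candidates per position — 1:groima {Adj,Conj}; 2:primdoish {Verb,Conj}; 3:zoplaam {Adj,Noun}; 4:groima {Adj,Conj}; 5:zoplaam {Adj,Noun}; 6:primdoish {Verb,Conj}; 7:staaporp {Adj}.
One satisfying assignment: Adj Verb Adj Conj Adj Conj Adj.
Verifying each rule — rule 1 ok; rule 2 ok; rule 3 ok; rule 4 ok; rule 5 ok.

YES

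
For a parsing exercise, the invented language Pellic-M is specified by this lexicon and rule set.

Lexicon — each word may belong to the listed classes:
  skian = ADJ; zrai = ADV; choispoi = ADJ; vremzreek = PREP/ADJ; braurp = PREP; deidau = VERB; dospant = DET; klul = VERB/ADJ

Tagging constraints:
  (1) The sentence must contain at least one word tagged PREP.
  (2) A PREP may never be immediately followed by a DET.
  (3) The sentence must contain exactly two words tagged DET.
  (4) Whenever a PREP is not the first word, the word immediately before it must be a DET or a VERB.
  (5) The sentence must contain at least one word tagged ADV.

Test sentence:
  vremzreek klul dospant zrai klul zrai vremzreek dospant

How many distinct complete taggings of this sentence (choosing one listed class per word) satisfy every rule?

Candidates per position — 1:vremzreek {PREP,ADJ}; 2:klul {VERB,ADJ}; 3:dospant {DET}; 4:zrai {ADV}; 5:klul {VERB,ADJ}; 6:zrai {ADV}; 7:vremzreek {PREP,ADJ}; 8:dospant {DET}.
There are 16 candidate sequences in total.
The sequences that satisfy every rule: PREP VERB DET ADV VERB ADV ADJ DET; PREP VERB DET ADV ADJ ADV ADJ DET; PREP ADJ DET ADV VERB ADV ADJ DET; PREP ADJ DET ADV ADJ ADV ADJ DET.
Count = 4.

4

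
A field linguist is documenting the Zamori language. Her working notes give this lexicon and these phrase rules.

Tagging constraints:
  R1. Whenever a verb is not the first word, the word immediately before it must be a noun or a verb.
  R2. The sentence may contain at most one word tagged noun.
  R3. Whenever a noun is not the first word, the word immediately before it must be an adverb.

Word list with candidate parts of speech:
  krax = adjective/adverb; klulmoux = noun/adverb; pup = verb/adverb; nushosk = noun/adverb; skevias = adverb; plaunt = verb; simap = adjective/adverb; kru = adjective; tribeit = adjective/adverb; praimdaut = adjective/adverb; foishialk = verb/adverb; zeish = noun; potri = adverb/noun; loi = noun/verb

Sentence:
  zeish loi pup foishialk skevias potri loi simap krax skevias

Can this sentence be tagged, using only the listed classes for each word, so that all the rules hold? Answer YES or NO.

Candidates per position — 1:zeish {noun}; 2:loi {noun,verb}; 3:pup {verb,adverb}; 4:foishialk {verb,adverb}; 5:skevias {adverb}; 6:potri {adverb,noun}; 7:loi {noun,verb}; 8:simap {adjective,adverb}; 9:krax {adjective,adverb}; 10:skevias {adverb}.
Every candidate sequence violates at least one rule; no consistent tagging exists.

NO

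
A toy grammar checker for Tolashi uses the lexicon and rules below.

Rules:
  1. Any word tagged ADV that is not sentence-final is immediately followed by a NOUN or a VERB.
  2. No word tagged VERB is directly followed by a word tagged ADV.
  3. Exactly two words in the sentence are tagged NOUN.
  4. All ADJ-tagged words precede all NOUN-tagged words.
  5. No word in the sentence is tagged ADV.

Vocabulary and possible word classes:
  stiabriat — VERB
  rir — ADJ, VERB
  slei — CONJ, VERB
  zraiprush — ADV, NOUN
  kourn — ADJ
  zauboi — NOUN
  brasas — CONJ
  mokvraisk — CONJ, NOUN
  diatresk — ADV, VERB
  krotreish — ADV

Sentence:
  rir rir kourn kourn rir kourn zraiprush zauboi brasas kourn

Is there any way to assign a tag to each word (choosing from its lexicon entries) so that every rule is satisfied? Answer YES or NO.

Candidates per position — 1:rir {ADJ,VERB}; 2:rir {ADJ,VERB}; 3:kourn {ADJ}; 4:kourn {ADJ}; 5:rir {ADJ,VERB}; 6:kourn {ADJ}; 7:zraiprush {ADV,NOUN}; 8:zauboi {NOUN}; 9:brasas {CONJ}; 10:kourn {ADJ}.
Rule 4 cannot be satisfied by any choice of tags from the lexicon.
So there is no consistent tagging.

NO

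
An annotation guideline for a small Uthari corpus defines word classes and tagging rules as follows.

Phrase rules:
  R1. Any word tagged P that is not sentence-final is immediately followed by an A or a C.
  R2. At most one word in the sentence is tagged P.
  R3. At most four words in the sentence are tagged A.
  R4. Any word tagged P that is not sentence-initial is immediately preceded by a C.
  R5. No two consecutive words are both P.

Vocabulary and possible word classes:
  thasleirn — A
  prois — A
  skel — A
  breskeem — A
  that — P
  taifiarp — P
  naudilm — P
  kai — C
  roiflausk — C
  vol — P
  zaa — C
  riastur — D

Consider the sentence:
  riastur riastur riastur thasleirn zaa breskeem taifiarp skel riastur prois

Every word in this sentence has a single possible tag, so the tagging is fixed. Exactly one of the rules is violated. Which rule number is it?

4

Fixed tagging: D D D A C A P A D A.
Checking each rule: R1 pass, R2 pass, R3 pass, R4 fail, R5 pass.
Only rule 4 fails.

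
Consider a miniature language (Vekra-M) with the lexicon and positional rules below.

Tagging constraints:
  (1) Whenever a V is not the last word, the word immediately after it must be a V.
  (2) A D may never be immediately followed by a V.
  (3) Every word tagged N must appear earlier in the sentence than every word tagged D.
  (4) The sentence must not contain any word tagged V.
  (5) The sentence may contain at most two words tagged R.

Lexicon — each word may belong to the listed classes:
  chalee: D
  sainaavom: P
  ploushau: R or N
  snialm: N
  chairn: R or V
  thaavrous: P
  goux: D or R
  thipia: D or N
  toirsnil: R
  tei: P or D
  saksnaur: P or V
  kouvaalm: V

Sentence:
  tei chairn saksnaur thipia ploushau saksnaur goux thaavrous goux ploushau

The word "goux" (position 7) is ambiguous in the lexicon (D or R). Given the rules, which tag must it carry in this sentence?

Candidates per position — 1:tei {P,D}; 2:chairn {R,V}; 3:saksnaur {P,V}; 4:thipia {D,N}; 5:ploushau {R,N}; 6:saksnaur {P,V}; 7:goux {D,R}; 8:thaavrous {P}; 9:goux {D,R}; 10:ploushau {R,N}.
Position 2: tagging it V would leave rule 1 unsatisfiable, so it must be R.
Position 3: tagging it V would leave rule 1 unsatisfiable, so it must be P.
Position 6: tagging it V would leave rule 1 unsatisfiable, so it must be P.
Position 7: the remaining choice is settled jointly with positions 1, 4, 5, 9, 10 — only D at position 7 is part of a tagging that satisfies every rule.
The only consistent sequence is: P R P N N P D P D R.
Checking: rule 1 ✓; rule 2 ✓; rule 3 ✓; rule 4 ✓; rule 5 ✓.

D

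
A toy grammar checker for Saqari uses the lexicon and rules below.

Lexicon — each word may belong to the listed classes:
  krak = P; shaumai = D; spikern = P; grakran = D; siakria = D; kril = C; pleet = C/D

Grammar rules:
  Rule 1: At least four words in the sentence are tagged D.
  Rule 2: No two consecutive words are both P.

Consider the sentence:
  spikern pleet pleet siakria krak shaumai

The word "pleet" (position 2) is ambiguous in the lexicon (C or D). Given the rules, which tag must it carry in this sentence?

Candidates per position — 1:spikern {P}; 2:pleet {C,D}; 3:pleet {C,D}; 4:siakria {D}; 5:krak {P}; 6:shaumai {D}.
Position 2: C is ruled out by rule 1; that leaves D.
Position 3: C is ruled out by rule 1; that leaves D.
So the tagging must be: P D D D P D.
Checking: rule 1 satisfied; rule 2 satisfied.

D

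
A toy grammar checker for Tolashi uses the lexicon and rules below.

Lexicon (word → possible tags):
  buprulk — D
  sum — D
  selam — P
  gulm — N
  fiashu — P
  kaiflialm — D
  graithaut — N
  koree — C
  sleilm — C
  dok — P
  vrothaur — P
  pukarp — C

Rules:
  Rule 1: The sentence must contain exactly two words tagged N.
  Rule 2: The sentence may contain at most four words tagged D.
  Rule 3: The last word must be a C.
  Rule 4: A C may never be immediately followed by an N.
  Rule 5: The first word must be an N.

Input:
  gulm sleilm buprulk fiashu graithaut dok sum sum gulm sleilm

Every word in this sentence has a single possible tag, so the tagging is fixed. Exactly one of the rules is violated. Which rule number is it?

Fixed tagging: N C D P N P D D N C.
Checking each rule: R1 violated, R2 holds, R3 holds, R4 holds, R5 holds.
Only rule 1 fails.

1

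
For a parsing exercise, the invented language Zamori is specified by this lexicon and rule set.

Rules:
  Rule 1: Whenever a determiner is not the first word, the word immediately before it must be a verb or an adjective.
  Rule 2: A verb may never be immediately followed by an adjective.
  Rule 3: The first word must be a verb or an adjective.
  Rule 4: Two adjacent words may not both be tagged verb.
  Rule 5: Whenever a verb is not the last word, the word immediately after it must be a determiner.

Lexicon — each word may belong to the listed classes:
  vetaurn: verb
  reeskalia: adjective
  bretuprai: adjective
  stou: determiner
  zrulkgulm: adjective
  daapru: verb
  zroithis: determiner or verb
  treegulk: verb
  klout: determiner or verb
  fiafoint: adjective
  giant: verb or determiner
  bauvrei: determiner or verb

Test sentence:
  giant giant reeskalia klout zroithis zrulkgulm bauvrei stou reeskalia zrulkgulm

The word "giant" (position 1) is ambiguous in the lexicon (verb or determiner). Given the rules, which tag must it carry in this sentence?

Candidates per position — 1:giant {verb,determiner}; 2:giant {verb,determiner}; 3:reeskalia {adjective}; 4:klout {determiner,verb}; 5:zroithis {determiner,verb}; 6:zrulkgulm {adjective}; 7:bauvrei {determiner,verb}; 8:stou {determiner}; 9:reeskalia {adjective}; 10:zrulkgulm {adjective}.
At position 1, choosing determiner makes rule 3 impossible to satisfy; hence verb.
At position 2, choosing verb makes rule 2 impossible to satisfy; hence determiner.
At position 5, choosing verb makes rule 2 impossible to satisfy; hence determiner.
At position 7, choosing determiner makes rule 1 impossible to satisfy; hence verb.
At position 4, choosing determiner makes rule 1 impossible to satisfy; hence verb.
That leaves exactly one tagging: verb determiner adjective verb determiner adjective verb determiner adjective adjective.
Checking: rule 1 holds; rule 2 holds; rule 3 holds; rule 4 holds; rule 5 holds.

verb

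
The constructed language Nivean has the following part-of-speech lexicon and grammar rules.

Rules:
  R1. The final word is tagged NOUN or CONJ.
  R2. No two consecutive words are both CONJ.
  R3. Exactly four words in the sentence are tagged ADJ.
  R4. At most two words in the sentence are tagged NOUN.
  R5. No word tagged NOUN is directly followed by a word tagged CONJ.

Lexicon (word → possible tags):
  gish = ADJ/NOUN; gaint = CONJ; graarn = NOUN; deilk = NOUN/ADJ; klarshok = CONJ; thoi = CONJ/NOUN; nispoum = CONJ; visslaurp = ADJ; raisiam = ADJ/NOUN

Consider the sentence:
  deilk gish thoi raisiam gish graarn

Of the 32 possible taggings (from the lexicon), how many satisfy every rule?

2

Candidates per position — 1:deilk {NOUN,ADJ}; 2:gish {ADJ,NOUN}; 3:thoi {CONJ,NOUN}; 4:raisiam {ADJ,NOUN}; 5:gish {ADJ,NOUN}; 6:graarn {NOUN}.
There are 32 candidate sequences in total.
The sequences that satisfy every rule: ADJ ADJ CONJ ADJ ADJ NOUN; ADJ ADJ NOUN ADJ ADJ NOUN.
Count = 2.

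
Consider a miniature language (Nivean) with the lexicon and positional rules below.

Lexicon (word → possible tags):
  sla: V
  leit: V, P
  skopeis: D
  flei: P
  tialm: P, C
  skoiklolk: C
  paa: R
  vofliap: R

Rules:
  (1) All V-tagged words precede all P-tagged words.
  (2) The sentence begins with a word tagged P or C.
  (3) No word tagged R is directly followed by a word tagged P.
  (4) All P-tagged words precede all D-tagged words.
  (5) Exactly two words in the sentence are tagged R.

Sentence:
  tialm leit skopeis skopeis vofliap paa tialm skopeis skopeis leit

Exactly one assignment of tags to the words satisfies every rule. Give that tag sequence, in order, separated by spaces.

Candidates per position — 1:tialm {P,C}; 2:leit {V,P}; 3:skopeis {D}; 4:skopeis {D}; 5:vofliap {R}; 6:paa {R}; 7:tialm {P,C}; 8:skopeis {D}; 9:skopeis {D}; 10:leit {V,P}.
Position 7: tagging it P would leave rule 3 unsatisfiable, so it must be C.
Position 10: tagging it P would leave rule 4 unsatisfiable, so it must be V.
Position 1: tagging it P would leave rule 1 unsatisfiable, so it must be C.
Position 2: tagging it P would leave rule 1 unsatisfiable, so it must be V.
So the tagging must be: C V D D R R C D D V.
Check: rule 1 satisfied; rule 2 satisfied; rule 3 satisfied; rule 4 satisfied; rule 5 satisfied.

C V D D R R C D D V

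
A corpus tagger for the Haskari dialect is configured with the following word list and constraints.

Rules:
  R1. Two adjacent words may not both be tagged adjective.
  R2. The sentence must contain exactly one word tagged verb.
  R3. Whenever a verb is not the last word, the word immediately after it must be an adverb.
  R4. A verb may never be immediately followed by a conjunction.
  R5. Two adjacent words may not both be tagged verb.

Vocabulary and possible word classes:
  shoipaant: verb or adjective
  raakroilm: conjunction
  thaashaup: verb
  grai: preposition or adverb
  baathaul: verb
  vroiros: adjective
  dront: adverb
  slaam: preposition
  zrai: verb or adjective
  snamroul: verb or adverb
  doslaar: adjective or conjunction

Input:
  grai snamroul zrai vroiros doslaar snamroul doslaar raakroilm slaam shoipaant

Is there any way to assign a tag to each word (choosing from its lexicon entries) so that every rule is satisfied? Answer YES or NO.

Candidates per position — 1:grai {preposition,adverb}; 2:snamroul {verb,adverb}; 3:zrai {verb,adjective}; 4:vroiros {adjective}; 5:doslaar {adjective,conjunction}; 6:snamroul {verb,adverb}; 7:doslaar {adjective,conjunction}; 8:raakroilm {conjunction}; 9:slaam {preposition}; 10:shoipaant {verb,adjective}.
Every candidate sequence violates at least one rule; no consistent tagging exists.

NO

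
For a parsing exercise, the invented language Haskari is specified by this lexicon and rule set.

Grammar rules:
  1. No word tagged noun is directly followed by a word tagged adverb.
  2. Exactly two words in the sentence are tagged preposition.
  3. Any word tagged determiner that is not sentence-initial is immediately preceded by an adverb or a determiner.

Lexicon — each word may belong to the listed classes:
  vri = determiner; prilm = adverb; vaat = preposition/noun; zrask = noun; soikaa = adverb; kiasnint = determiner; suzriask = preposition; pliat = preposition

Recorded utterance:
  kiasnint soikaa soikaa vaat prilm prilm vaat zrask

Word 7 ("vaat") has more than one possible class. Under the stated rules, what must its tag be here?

preposition

Candidates per position — 1:kiasnint {determiner}; 2:soikaa {adverb}; 3:soikaa {adverb}; 4:vaat {preposition,noun}; 5:prilm {adverb}; 6:prilm {adverb}; 7:vaat {preposition,noun}; 8:zrask {noun}.
Word 4 cannot be noun — rule 1 would then fail for every completion. It is preposition.
Word 7 cannot be noun — rule 2 would then fail for every completion. It is preposition.
The unique satisfying tagging is: determiner adverb adverb preposition adverb adverb preposition noun.
Rule-by-rule: rule 1 satisfied; rule 2 satisfied; rule 3 satisfied.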